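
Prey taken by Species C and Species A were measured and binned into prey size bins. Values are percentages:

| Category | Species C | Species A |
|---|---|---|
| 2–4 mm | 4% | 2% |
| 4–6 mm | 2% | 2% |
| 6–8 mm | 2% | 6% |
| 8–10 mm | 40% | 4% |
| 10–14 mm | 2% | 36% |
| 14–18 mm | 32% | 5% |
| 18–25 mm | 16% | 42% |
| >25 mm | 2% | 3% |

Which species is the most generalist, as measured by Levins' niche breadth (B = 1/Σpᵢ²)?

Convert percentages to proportions (divide by 100).
Σp_Cᵢ² = 0.04² + 0.02² + 0.02² + 0.40² + 0.02² + 0.32² + 0.16² + 0.02² = 0.0016 + 0.0004 + 0.0004 + 0.1600 + 0.0004 + 0.1024 + 0.0256 + 0.0004 = 0.2912
B_C = 1 / 0.2912 = 3.4341
Σp_Aᵢ² = 0.02² + 0.02² + 0.06² + 0.04² + 0.36² + 0.05² + 0.42² + 0.03² = 0.0004 + 0.0004 + 0.0036 + 0.0016 + 0.1296 + 0.0025 + 0.1764 + 0.0009 = 0.3154
B_A = 1 / 0.3154 = 3.1706
Highest B → broadest niche (most generalist): Species C (B = 3.43).

Species C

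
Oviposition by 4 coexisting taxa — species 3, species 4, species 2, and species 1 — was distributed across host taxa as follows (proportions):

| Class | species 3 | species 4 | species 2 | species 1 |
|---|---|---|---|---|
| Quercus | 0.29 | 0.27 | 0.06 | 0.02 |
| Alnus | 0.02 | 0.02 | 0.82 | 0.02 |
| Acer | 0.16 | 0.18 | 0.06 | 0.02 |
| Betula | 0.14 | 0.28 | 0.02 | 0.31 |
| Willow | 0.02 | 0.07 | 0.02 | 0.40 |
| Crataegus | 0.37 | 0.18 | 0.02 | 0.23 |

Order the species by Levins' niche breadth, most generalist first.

species 4 > species 3 > species 1 > species 2

Σp_3ᵢ² = 0.29² + 0.02² + 0.16² + 0.14² + 0.02² + 0.37² = 0.0841 + 0.0004 + 0.0256 + 0.0196 + 0.0004 + 0.1369 = 0.2670
B_3 = 1 / 0.2670 = 3.7453
Σp_4ᵢ² = 0.27² + 0.02² + 0.18² + 0.28² + 0.07² + 0.18² = 0.0729 + 0.0004 + 0.0324 + 0.0784 + 0.0049 + 0.0324 = 0.2214
B_4 = 1 / 0.2214 = 4.5167
Σp_2ᵢ² = 0.06² + 0.82² + 0.06² + 0.02² + 0.02² + 0.02² = 0.0036 + 0.6724 + 0.0036 + 0.0004 + 0.0004 + 0.0004 = 0.6808
B_2 = 1 / 0.6808 = 1.4689
Σp_1ᵢ² = 0.02² + 0.02² + 0.02² + 0.31² + 0.40² + 0.23² = 0.0004 + 0.0004 + 0.0004 + 0.0961 + 0.1600 + 0.0529 = 0.3102
B_1 = 1 / 0.3102 = 3.2237
Ranking by B (broadest → narrowest): species 4 (4.52) > species 3 (3.75) > species 1 (3.22) > species 2 (1.47)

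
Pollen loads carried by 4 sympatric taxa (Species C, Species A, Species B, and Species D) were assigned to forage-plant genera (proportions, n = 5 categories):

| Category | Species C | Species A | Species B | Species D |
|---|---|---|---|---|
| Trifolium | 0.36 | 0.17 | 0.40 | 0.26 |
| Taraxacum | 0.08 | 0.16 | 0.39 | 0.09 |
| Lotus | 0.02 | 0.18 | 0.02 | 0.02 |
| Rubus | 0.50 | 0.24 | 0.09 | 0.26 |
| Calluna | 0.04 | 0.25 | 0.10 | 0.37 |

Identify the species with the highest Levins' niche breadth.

Species A

Σp_Cᵢ² = 0.36² + 0.08² + 0.02² + 0.50² + 0.04² = 0.1296 + 0.0064 + 0.0004 + 0.2500 + 0.0016 = 0.3880
B_C = 1 / 0.3880 = 2.5773
Σp_Aᵢ² = 0.17² + 0.16² + 0.18² + 0.24² + 0.25² = 0.0289 + 0.0256 + 0.0324 + 0.0576 + 0.0625 = 0.2070
B_A = 1 / 0.2070 = 4.8309
Σp_Bᵢ² = 0.40² + 0.39² + 0.02² + 0.09² + 0.10² = 0.1600 + 0.1521 + 0.0004 + 0.0081 + 0.0100 = 0.3306
B_B = 1 / 0.3306 = 3.0248
Σp_Dᵢ² = 0.26² + 0.09² + 0.02² + 0.26² + 0.37² = 0.0676 + 0.0081 + 0.0004 + 0.0676 + 0.1369 = 0.2806
B_D = 1 / 0.2806 = 3.5638
Highest B → broadest niche (most generalist): Species A (B = 4.83).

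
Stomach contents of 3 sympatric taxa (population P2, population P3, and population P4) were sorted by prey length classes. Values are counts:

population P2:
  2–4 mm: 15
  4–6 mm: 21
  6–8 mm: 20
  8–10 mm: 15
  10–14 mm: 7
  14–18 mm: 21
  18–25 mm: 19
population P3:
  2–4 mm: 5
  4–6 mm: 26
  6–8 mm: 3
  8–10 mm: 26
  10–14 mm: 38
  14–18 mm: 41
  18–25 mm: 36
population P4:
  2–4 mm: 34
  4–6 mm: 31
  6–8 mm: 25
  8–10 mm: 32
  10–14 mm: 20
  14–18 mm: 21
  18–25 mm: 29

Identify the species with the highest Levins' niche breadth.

Proportions for population P2 (n=118): 15/118=0.1271, 21/118=0.1780, 20/118=0.1695, 15/118=0.1271, 7/118=0.0593, 21/118=0.1780, 19/118=0.1610
Proportions for population P3 (n=175): 5/175=0.0286, 26/175=0.1486, 3/175=0.0171, 26/175=0.1486, 38/175=0.2171, 41/175=0.2343, 36/175=0.2057
Proportions for population P4 (n=192): 34/192=0.1771, 31/192=0.1615, 25/192=0.1302, 32/192=0.1667, 20/192=0.1042, 21/192=0.1094, 29/192=0.1510
Σp_P2ᵢ² = 0.1271² + 0.1780² + 0.1695² + 0.1271² + 0.0593² + 0.1780² + 0.1610² = 0.016154 + 0.031684 + 0.028730 + 0.016154 + 0.003516 + 0.031684 + 0.025921 = 0.153843
B_P2 = 1 / 0.153843 = 6.5001
Σp_P3ᵢ² = 0.0286² + 0.1486² + 0.0171² + 0.1486² + 0.2171² + 0.2343² + 0.2057² = 0.000818 + 0.022082 + 0.000292 + 0.022082 + 0.047132 + 0.054896 + 0.042312 = 0.189614
B_P3 = 1 / 0.189614 = 5.2739
Σp_P4ᵢ² = 0.1771² + 0.1615² + 0.1302² + 0.1667² + 0.1042² + 0.1094² + 0.1510² = 0.031364 + 0.026082 + 0.016952 + 0.027789 + 0.010858 + 0.011968 + 0.022801 = 0.147814
B_P4 = 1 / 0.147814 = 6.7653
Highest B → broadest niche (most generalist): population P4 (B = 6.77).

population P4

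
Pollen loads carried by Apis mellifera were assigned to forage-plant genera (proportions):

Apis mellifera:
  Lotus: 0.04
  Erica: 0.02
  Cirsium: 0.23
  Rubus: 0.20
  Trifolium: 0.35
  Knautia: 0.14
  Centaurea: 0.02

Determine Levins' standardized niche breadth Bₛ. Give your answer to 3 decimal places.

Σpᵢ² = 0.04² + 0.02² + 0.23² + 0.20² + 0.35² + 0.14² + 0.02² = 0.0016 + 0.0004 + 0.0529 + 0.0400 + 0.1225 + 0.0196 + 0.0004 = 0.2374
B = 1 / 0.2374 = 4.21230
Bₛ = (B − 1)/(n − 1) = (4.21230 − 1)/(7 − 1) = 3.21230/6 = 0.53538

0.535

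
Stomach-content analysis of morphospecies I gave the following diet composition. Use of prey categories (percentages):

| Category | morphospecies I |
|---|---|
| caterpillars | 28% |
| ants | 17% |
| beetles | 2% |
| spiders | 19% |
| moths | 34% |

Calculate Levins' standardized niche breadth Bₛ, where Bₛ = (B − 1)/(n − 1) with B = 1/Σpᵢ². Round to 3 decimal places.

Convert percentages to proportions (divide by 100).
Σpᵢ² = 0.28² + 0.17² + 0.02² + 0.19² + 0.34² = 0.0784 + 0.0289 + 0.0004 + 0.0361 + 0.1156 = 0.2594
B = 1 / 0.2594 = 3.85505
Bₛ = (B − 1)/(n − 1) = (3.85505 − 1)/(5 − 1) = 2.85505/4 = 0.71376

0.714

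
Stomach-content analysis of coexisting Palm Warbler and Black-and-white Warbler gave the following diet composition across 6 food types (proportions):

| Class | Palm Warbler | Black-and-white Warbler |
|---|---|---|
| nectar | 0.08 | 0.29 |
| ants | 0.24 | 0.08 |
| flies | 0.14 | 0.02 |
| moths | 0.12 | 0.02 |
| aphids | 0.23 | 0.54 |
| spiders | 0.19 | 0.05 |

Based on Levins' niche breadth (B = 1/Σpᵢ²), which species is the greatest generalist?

Palm Warbler

Σp_Palmᵢ² = 0.08² + 0.24² + 0.14² + 0.12² + 0.23² + 0.19² = 0.0064 + 0.0576 + 0.0196 + 0.0144 + 0.0529 + 0.0361 = 0.1870
B_Palm = 1 / 0.1870 = 5.3476
Σp_Blacᵢ² = 0.29² + 0.08² + 0.02² + 0.02² + 0.54² + 0.05² = 0.0841 + 0.0064 + 0.0004 + 0.0004 + 0.2916 + 0.0025 = 0.3854
B_Blac = 1 / 0.3854 = 2.5947
Highest B → broadest niche (most generalist): Palm Warbler (B = 5.35).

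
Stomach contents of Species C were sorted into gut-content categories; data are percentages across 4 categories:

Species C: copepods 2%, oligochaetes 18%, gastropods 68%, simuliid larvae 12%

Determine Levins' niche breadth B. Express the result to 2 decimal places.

Convert percentages to proportions (divide by 100).
Σpᵢ² = 0.02² + 0.18² + 0.68² + 0.12² = 0.0004 + 0.0324 + 0.4624 + 0.0144 = 0.5096
B = 1 / 0.5096 = 1.9623

1.96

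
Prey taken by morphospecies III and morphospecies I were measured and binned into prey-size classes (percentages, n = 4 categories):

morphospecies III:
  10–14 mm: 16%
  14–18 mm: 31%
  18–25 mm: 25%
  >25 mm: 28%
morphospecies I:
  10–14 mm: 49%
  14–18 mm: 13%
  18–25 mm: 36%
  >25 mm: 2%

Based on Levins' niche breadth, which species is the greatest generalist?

morphospecies III

Convert percentages to proportions (divide by 100).
Σp_IIIᵢ² = 0.16² + 0.31² + 0.25² + 0.28² = 0.0256 + 0.0961 + 0.0625 + 0.0784 = 0.2626
B_III = 1 / 0.2626 = 3.8081
Σp_Iᵢ² = 0.49² + 0.13² + 0.36² + 0.02² = 0.2401 + 0.0169 + 0.1296 + 0.0004 = 0.3870
B_I = 1 / 0.3870 = 2.5840
Highest B → broadest niche (most generalist): morphospecies III (B = 3.81).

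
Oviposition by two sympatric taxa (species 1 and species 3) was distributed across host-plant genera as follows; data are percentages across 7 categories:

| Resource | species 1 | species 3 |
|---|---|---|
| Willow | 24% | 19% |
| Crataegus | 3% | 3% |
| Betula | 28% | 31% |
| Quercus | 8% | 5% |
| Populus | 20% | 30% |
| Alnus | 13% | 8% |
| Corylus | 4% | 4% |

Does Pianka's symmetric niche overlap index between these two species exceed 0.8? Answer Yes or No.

Convert percentages to proportions (divide by 100).
Σ p₁ᵢp₂ᵢ = 0.0456 + 0.0009 + 0.0868 + 0.0040 + 0.0600 + 0.0104 + 0.0016 = 0.2093
Σp_1ᵢ² = 0.24² + 0.03² + 0.28² + 0.08² + 0.20² + 0.13² + 0.04² = 0.0576 + 0.0009 + 0.0784 + 0.0064 + 0.0400 + 0.0169 + 0.0016 = 0.2018
Σp_2ᵢ² = 0.19² + 0.03² + 0.31² + 0.05² + 0.30² + 0.08² + 0.04² = 0.0361 + 0.0009 + 0.0961 + 0.0025 + 0.0900 + 0.0064 + 0.0016 = 0.2336
O = 0.2093 / √(0.2018 × 0.2336) = 0.2093 / 0.21712 = 0.9640
O = 0.9640 > 0.8 → Yes.

Yes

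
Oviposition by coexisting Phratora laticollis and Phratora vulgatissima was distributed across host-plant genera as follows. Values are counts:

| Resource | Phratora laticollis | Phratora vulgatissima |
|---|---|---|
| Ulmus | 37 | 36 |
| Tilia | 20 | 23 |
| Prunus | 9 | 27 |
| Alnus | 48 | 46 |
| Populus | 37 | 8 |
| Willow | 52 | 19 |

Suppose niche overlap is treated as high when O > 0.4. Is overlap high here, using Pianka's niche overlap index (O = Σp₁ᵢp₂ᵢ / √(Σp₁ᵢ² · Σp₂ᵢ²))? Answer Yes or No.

Proportions for Phratora laticollis (n=203): 37/203=0.1823, 20/203=0.0985, 9/203=0.0443, 48/203=0.2365, 37/203=0.1823, 52/203=0.2562
Proportions for Phratora vulgatissima (n=159): 36/159=0.2264, 23/159=0.1447, 27/159=0.1698, 46/159=0.2893, 8/159=0.0503, 19/159=0.1195
Σ p₁ᵢp₂ᵢ = 0.041273 + 0.014253 + 0.007522 + 0.068419 + 0.009170 + 0.030616 = 0.171253
Σp_1ᵢ² = 0.1823² + 0.0985² + 0.0443² + 0.2365² + 0.1823² + 0.2562² = 0.033233 + 0.009702 + 0.001962 + 0.055932 + 0.033233 + 0.065638 = 0.199700
Σp_2ᵢ² = 0.2264² + 0.1447² + 0.1698² + 0.2893² + 0.0503² + 0.1195² = 0.051257 + 0.020938 + 0.028832 + 0.083694 + 0.002530 + 0.014280 = 0.201531
O = 0.171253 / √(0.199700 × 0.201531) = 0.171253 / 0.2006134 = 0.8536
O = 0.8536 > 0.4 → Yes.

Yes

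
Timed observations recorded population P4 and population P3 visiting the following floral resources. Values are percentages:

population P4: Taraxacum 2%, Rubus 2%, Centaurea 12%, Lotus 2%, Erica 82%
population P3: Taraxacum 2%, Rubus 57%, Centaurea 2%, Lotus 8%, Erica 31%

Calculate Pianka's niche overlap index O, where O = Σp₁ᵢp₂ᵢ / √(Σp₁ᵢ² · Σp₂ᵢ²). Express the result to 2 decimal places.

0.50

Convert percentages to proportions (divide by 100).
Σ p₁ᵢp₂ᵢ = 0.0004 + 0.0114 + 0.0024 + 0.0016 + 0.2542 = 0.2700
Σp_1ᵢ² = 0.02² + 0.02² + 0.12² + 0.02² + 0.82² = 0.0004 + 0.0004 + 0.0144 + 0.0004 + 0.6724 = 0.6880
Σp_2ᵢ² = 0.02² + 0.57² + 0.02² + 0.08² + 0.31² = 0.0004 + 0.3249 + 0.0004 + 0.0064 + 0.0961 = 0.4282
O = 0.2700 / √(0.6880 × 0.4282) = 0.2700 / 0.54277 = 0.4974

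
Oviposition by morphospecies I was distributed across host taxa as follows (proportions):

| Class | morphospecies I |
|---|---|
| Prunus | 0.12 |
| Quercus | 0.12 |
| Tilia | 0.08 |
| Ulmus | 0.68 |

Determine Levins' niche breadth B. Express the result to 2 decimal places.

2.01

Σpᵢ² = 0.12² + 0.12² + 0.08² + 0.68² = 0.0144 + 0.0144 + 0.0064 + 0.4624 = 0.4976
B = 1 / 0.4976 = 2.0096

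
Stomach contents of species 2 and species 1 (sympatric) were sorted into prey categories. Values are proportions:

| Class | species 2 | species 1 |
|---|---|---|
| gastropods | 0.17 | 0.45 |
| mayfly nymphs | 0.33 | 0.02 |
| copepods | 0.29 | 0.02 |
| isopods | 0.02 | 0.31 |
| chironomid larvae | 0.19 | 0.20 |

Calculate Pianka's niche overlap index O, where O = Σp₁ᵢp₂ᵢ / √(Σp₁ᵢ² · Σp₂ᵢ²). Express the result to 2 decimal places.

Σ p₁ᵢp₂ᵢ = 0.0765 + 0.0066 + 0.0058 + 0.0062 + 0.0380 = 0.1331
Σp_1ᵢ² = 0.17² + 0.33² + 0.29² + 0.02² + 0.19² = 0.0289 + 0.1089 + 0.0841 + 0.0004 + 0.0361 = 0.2584
Σp_2ᵢ² = 0.45² + 0.02² + 0.02² + 0.31² + 0.20² = 0.2025 + 0.0004 + 0.0004 + 0.0961 + 0.0400 = 0.3394
O = 0.1331 / √(0.2584 × 0.3394) = 0.1331 / 0.29614 = 0.4494

0.45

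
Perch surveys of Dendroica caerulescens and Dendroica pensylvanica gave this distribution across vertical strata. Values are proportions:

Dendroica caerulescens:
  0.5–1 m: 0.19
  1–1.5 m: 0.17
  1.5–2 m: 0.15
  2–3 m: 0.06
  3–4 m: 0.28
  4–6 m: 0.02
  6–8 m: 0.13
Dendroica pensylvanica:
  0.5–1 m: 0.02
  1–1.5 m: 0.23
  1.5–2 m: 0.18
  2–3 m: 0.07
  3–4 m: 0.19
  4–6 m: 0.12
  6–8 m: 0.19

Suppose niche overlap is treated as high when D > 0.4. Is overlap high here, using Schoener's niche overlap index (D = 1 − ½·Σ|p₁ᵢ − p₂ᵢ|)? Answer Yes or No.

Yes

Σ|p₁ᵢ − p₂ᵢ| = 0.17 + 0.06 + 0.03 + 0.01 + 0.09 + 0.10 + 0.06 = 0.52
D = 1 − ½ × 0.52 = 1 − 0.260 = 0.7400
D = 0.7400 > 0.4 → Yes.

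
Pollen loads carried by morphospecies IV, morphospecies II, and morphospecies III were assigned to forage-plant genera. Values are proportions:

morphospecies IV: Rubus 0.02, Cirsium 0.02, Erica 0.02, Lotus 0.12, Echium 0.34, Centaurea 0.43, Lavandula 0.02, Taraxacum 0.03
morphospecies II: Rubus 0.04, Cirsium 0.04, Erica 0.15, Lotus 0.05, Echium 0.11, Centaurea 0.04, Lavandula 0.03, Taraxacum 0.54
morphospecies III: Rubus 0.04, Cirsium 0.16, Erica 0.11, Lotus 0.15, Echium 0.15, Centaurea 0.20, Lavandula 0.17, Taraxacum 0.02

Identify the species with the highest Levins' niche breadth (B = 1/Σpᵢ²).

morphospecies III

Σp_IVᵢ² = 0.02² + 0.02² + 0.02² + 0.12² + 0.34² + 0.43² + 0.02² + 0.03² = 0.0004 + 0.0004 + 0.0004 + 0.0144 + 0.1156 + 0.1849 + 0.0004 + 0.0009 = 0.3174
B_IV = 1 / 0.3174 = 3.1506
Σp_IIᵢ² = 0.04² + 0.04² + 0.15² + 0.05² + 0.11² + 0.04² + 0.03² + 0.54² = 0.0016 + 0.0016 + 0.0225 + 0.0025 + 0.0121 + 0.0016 + 0.0009 + 0.2916 = 0.3344
B_II = 1 / 0.3344 = 2.9904
Σp_IIIᵢ² = 0.04² + 0.16² + 0.11² + 0.15² + 0.15² + 0.20² + 0.17² + 0.02² = 0.0016 + 0.0256 + 0.0121 + 0.0225 + 0.0225 + 0.0400 + 0.0289 + 0.0004 = 0.1536
B_III = 1 / 0.1536 = 6.5104
Highest B → broadest niche (most generalist): morphospecies III (B = 6.51).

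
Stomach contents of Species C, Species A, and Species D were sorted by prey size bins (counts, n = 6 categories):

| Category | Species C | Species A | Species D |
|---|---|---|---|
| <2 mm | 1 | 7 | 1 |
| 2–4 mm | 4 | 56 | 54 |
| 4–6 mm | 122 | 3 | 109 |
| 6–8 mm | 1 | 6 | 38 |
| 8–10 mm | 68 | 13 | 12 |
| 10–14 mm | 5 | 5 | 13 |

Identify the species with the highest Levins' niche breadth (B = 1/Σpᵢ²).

Species D

Proportions for Species C (n=201): 1/201=0.0050, 4/201=0.0199, 122/201=0.6070, 1/201=0.0050, 68/201=0.3383, 5/201=0.0249
Proportions for Species A (n=90): 7/90=0.0778, 56/90=0.6222, 3/90=0.0333, 6/90=0.0667, 13/90=0.1444, 5/90=0.0556
Proportions for Species D (n=227): 1/227=0.0044, 54/227=0.2379, 109/227=0.4802, 38/227=0.1674, 12/227=0.0529, 13/227=0.0573
Σp_Cᵢ² = 0.0050² + 0.0199² + 0.6070² + 0.0050² + 0.3383² + 0.0249² = 0.000025 + 0.000396 + 0.368449 + 0.000025 + 0.114447 + 0.000620 = 0.483962
B_C = 1 / 0.483962 = 2.0663
Σp_Aᵢ² = 0.0778² + 0.6222² + 0.0333² + 0.0667² + 0.1444² + 0.0556² = 0.006053 + 0.387133 + 0.001109 + 0.004449 + 0.020851 + 0.003091 = 0.422686
B_A = 1 / 0.422686 = 2.3658
Σp_Dᵢ² = 0.0044² + 0.2379² + 0.4802² + 0.1674² + 0.0529² + 0.0573² = 0.000019 + 0.056596 + 0.230592 + 0.028023 + 0.002798 + 0.003283 = 0.321311
B_D = 1 / 0.321311 = 3.1122
Highest B → broadest niche (most generalist): Species D (B = 3.11).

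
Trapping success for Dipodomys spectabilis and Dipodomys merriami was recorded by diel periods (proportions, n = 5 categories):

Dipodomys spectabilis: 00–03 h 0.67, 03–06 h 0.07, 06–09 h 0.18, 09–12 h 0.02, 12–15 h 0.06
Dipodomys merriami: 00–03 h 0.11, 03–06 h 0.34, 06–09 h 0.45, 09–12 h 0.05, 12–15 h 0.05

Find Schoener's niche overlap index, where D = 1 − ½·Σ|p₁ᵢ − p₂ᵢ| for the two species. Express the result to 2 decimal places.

0.43

Σ|p₁ᵢ − p₂ᵢ| = 0.56 + 0.27 + 0.27 + 0.03 + 0.01 = 1.14
D = 1 − ½ × 1.14 = 1 − 0.570 = 0.4300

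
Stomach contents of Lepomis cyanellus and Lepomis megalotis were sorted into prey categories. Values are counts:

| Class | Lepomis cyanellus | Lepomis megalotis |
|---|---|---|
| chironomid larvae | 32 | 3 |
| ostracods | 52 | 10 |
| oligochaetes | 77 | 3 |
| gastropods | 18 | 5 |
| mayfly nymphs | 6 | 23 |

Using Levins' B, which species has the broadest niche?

Proportions for Lepomis cyanellus (n=185): 32/185=0.1730, 52/185=0.2811, 77/185=0.4162, 18/185=0.0973, 6/185=0.0324
Proportions for Lepomis megalotis (n=44): 3/44=0.0682, 10/44=0.2273, 3/44=0.0682, 5/44=0.1136, 23/44=0.5227
Σp_cyanᵢ² = 0.1730² + 0.2811² + 0.4162² + 0.0973² + 0.0324² = 0.029929 + 0.079017 + 0.173222 + 0.009467 + 0.001050 = 0.292685
B_cyan = 1 / 0.292685 = 3.4166
Σp_megaᵢ² = 0.0682² + 0.2273² + 0.0682² + 0.1136² + 0.5227² = 0.004651 + 0.051665 + 0.004651 + 0.012905 + 0.273215 = 0.347087
B_mega = 1 / 0.347087 = 2.8811
Highest B → broadest niche (most generalist): Lepomis cyanellus (B = 3.42).

Lepomis cyanellus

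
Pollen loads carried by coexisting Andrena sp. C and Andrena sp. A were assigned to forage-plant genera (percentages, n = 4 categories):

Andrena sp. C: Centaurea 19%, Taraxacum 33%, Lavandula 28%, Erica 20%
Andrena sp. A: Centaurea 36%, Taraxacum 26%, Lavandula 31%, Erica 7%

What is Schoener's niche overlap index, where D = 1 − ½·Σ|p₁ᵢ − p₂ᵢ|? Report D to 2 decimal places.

Convert percentages to proportions (divide by 100).
Σ|p₁ᵢ − p₂ᵢ| = 0.17 + 0.07 + 0.03 + 0.13 = 0.40
D = 1 − ½ × 0.40 = 1 − 0.200 = 0.8000

0.80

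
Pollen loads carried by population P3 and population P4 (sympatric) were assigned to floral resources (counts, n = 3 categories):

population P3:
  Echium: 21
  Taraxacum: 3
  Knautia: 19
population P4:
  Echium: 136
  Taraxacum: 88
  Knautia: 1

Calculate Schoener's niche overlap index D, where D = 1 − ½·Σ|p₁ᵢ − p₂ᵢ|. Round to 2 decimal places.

Proportions for population P3 (n=43): 21/43=0.4884, 3/43=0.0698, 19/43=0.4419
Proportions for population P4 (n=225): 136/225=0.6044, 88/225=0.3911, 1/225=0.0044
Σ|p₁ᵢ − p₂ᵢ| = 0.1160 + 0.3213 + 0.4375 = 0.8748
D = 1 − ½ × 0.8748 = 1 − 0.43740 = 0.56260

0.56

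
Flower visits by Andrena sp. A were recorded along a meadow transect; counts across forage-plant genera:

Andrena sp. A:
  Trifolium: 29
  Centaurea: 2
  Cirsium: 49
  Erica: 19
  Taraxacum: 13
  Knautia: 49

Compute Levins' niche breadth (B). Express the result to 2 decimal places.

Proportions for Andrena sp. A (n=161): 29/161=0.1801, 2/161=0.0124, 49/161=0.3043, 19/161=0.1180, 13/161=0.0807, 49/161=0.3043
Σpᵢ² = 0.1801² + 0.0124² + 0.3043² + 0.1180² + 0.0807² + 0.3043² = 0.032436 + 0.000154 + 0.092598 + 0.013924 + 0.006512 + 0.092598 = 0.238222
B = 1 / 0.238222 = 4.1978

4.20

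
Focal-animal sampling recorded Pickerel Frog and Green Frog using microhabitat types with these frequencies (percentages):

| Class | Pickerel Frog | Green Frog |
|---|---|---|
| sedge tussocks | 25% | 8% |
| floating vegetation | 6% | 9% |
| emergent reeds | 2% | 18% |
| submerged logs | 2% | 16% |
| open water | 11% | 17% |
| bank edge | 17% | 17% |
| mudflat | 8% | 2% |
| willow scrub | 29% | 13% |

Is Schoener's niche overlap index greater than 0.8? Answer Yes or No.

Convert percentages to proportions (divide by 100).
Σ|p₁ᵢ − p₂ᵢ| = 0.17 + 0.03 + 0.16 + 0.14 + 0.06 + 0.00 + 0.06 + 0.16 = 0.78
D = 1 − ½ × 0.78 = 1 − 0.390 = 0.6100
D = 0.6100 < 0.8 → No.

No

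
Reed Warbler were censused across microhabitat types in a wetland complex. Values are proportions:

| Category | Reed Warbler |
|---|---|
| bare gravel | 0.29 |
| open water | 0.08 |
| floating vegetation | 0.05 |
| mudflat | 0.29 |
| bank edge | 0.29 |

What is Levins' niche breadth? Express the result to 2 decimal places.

Σpᵢ² = 0.29² + 0.08² + 0.05² + 0.29² + 0.29² = 0.0841 + 0.0064 + 0.0025 + 0.0841 + 0.0841 = 0.2612
B = 1 / 0.2612 = 3.8285

3.83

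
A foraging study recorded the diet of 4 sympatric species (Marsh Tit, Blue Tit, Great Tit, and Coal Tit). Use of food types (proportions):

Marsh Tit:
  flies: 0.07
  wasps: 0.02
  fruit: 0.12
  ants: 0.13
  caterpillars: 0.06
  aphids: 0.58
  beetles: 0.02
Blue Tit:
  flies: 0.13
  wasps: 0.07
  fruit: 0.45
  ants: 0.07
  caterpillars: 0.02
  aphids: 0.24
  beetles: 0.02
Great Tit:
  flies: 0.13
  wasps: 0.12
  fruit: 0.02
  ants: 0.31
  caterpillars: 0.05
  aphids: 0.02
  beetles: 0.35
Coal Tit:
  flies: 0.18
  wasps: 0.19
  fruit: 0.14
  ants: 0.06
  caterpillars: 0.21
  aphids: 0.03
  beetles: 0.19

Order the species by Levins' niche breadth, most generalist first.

Coal Tit > Great Tit > Blue Tit > Marsh Tit

Σp_Marsᵢ² = 0.07² + 0.02² + 0.12² + 0.13² + 0.06² + 0.58² + 0.02² = 0.0049 + 0.0004 + 0.0144 + 0.0169 + 0.0036 + 0.3364 + 0.0004 = 0.3770
B_Mars = 1 / 0.3770 = 2.6525
Σp_Blueᵢ² = 0.13² + 0.07² + 0.45² + 0.07² + 0.02² + 0.24² + 0.02² = 0.0169 + 0.0049 + 0.2025 + 0.0049 + 0.0004 + 0.0576 + 0.0004 = 0.2876
B_Blue = 1 / 0.2876 = 3.4771
Σp_Greaᵢ² = 0.13² + 0.12² + 0.02² + 0.31² + 0.05² + 0.02² + 0.35² = 0.0169 + 0.0144 + 0.0004 + 0.0961 + 0.0025 + 0.0004 + 0.1225 = 0.2532
B_Grea = 1 / 0.2532 = 3.9494
Σp_Coalᵢ² = 0.18² + 0.19² + 0.14² + 0.06² + 0.21² + 0.03² + 0.19² = 0.0324 + 0.0361 + 0.0196 + 0.0036 + 0.0441 + 0.0009 + 0.0361 = 0.1728
B_Coal = 1 / 0.1728 = 5.7870
Ranking by B (broadest → narrowest): Coal Tit (5.79) > Great Tit (3.95) > Blue Tit (3.48) > Marsh Tit (2.65)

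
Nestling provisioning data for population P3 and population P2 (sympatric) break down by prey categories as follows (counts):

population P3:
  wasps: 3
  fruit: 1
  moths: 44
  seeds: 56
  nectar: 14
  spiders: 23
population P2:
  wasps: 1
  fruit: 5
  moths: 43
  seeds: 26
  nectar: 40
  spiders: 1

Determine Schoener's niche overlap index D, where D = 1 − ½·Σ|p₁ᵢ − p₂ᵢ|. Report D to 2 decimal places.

0.66

Proportions for population P3 (n=141): 3/141=0.0213, 1/141=0.0071, 44/141=0.3121, 56/141=0.3972, 14/141=0.0993, 23/141=0.1631
Proportions for population P2 (n=116): 1/116=0.0086, 5/116=0.0431, 43/116=0.3707, 26/116=0.2241, 40/116=0.3448, 1/116=0.0086
Σ|p₁ᵢ − p₂ᵢ| = 0.0127 + 0.0360 + 0.0586 + 0.1731 + 0.2455 + 0.1545 = 0.6804
D = 1 − ½ × 0.6804 = 1 − 0.34020 = 0.65980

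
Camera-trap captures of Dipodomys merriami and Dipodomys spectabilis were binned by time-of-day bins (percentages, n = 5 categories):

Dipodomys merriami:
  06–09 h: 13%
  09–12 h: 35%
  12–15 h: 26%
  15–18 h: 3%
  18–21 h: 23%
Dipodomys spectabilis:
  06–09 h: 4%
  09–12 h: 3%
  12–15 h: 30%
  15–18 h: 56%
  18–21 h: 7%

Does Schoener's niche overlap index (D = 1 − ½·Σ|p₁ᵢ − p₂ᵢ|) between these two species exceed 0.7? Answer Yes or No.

No

Convert percentages to proportions (divide by 100).
Σ|p₁ᵢ − p₂ᵢ| = 0.09 + 0.32 + 0.04 + 0.53 + 0.16 = 1.14
D = 1 − ½ × 1.14 = 1 − 0.570 = 0.4300
D = 0.4300 < 0.7 → No.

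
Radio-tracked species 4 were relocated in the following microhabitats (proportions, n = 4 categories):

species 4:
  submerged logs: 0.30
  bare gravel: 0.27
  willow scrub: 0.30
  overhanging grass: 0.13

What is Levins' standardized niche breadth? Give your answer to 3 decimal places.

Σpᵢ² = 0.30² + 0.27² + 0.30² + 0.13² = 0.0900 + 0.0729 + 0.0900 + 0.0169 = 0.2698
B = 1 / 0.2698 = 3.70645
Bₛ = (B − 1)/(n − 1) = (3.70645 − 1)/(4 − 1) = 2.70645/3 = 0.90215

0.902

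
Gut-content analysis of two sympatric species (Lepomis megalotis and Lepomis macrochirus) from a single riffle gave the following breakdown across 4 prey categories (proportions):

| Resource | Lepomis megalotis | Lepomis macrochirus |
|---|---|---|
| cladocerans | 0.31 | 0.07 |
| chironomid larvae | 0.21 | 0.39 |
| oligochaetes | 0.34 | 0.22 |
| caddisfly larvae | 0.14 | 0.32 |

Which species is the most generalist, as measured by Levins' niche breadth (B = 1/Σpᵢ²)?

Σp_megaᵢ² = 0.31² + 0.21² + 0.34² + 0.14² = 0.0961 + 0.0441 + 0.1156 + 0.0196 = 0.2754
B_mega = 1 / 0.2754 = 3.6311
Σp_macrᵢ² = 0.07² + 0.39² + 0.22² + 0.32² = 0.0049 + 0.1521 + 0.0484 + 0.1024 = 0.3078
B_macr = 1 / 0.3078 = 3.2489
Highest B → broadest niche (most generalist): Lepomis megalotis (B = 3.63).

Lepomis megalotis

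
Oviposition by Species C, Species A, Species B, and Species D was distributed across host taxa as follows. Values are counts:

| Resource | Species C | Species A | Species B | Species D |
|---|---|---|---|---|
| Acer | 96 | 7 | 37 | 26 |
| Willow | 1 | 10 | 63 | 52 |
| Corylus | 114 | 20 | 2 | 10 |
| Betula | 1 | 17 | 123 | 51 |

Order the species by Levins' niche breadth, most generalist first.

Proportions for Species C (n=212): 96/212=0.4528, 1/212=0.0047, 114/212=0.5377, 1/212=0.0047
Proportions for Species A (n=54): 7/54=0.1296, 10/54=0.1852, 20/54=0.3704, 17/54=0.3148
Proportions for Species B (n=225): 37/225=0.1644, 63/225=0.2800, 2/225=0.0089, 123/225=0.5467
Proportions for Species D (n=139): 26/139=0.1871, 52/139=0.3741, 10/139=0.0719, 51/139=0.3669
Σp_Cᵢ² = 0.4528² + 0.0047² + 0.5377² + 0.0047² = 0.205028 + 0.000022 + 0.289121 + 0.000022 = 0.494193
B_C = 1 / 0.494193 = 2.0235
Σp_Aᵢ² = 0.1296² + 0.1852² + 0.3704² + 0.3148² = 0.016796 + 0.034299 + 0.137196 + 0.099099 = 0.287390
B_A = 1 / 0.287390 = 3.4796
Σp_Bᵢ² = 0.1644² + 0.2800² + 0.0089² + 0.5467² = 0.027027 + 0.078400 + 0.000079 + 0.298881 = 0.404387
B_B = 1 / 0.404387 = 2.4729
Σp_Dᵢ² = 0.1871² + 0.3741² + 0.0719² + 0.3669² = 0.035006 + 0.139951 + 0.005170 + 0.134616 = 0.314743
B_D = 1 / 0.314743 = 3.1772
Ranking by B (broadest → narrowest): Species A (3.48) > Species D (3.18) > Species B (2.47) > Species C (2.02)

Species A > Species D > Species B > Species C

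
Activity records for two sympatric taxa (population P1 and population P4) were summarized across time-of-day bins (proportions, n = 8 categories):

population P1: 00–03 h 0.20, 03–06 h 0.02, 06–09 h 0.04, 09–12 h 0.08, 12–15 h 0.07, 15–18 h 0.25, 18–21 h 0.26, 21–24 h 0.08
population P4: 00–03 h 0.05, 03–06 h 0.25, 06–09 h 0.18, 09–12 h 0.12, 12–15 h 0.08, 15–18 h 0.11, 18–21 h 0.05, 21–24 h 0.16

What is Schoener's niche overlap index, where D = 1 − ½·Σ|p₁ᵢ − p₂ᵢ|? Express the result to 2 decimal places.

Σ|p₁ᵢ − p₂ᵢ| = 0.15 + 0.23 + 0.14 + 0.04 + 0.01 + 0.14 + 0.21 + 0.08 = 1.00
D = 1 − ½ × 1.00 = 1 − 0.500 = 0.5000

0.50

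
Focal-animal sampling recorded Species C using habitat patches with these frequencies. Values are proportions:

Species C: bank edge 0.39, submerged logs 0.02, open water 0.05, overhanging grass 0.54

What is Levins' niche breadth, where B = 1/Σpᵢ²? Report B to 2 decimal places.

Σpᵢ² = 0.39² + 0.02² + 0.05² + 0.54² = 0.1521 + 0.0004 + 0.0025 + 0.2916 = 0.4466
B = 1 / 0.4466 = 2.2391

2.24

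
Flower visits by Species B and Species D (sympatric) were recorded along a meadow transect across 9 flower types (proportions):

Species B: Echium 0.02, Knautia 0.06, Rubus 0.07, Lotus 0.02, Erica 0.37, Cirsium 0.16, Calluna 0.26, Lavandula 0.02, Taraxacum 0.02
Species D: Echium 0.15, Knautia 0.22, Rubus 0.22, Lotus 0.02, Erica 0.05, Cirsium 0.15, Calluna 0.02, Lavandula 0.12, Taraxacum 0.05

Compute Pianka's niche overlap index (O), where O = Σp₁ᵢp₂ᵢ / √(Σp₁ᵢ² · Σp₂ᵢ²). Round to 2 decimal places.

0.42

Σ p₁ᵢp₂ᵢ = 0.0030 + 0.0132 + 0.0154 + 0.0004 + 0.0185 + 0.0240 + 0.0052 + 0.0024 + 0.0010 = 0.0831
Σp_1ᵢ² = 0.02² + 0.06² + 0.07² + 0.02² + 0.37² + 0.16² + 0.26² + 0.02² + 0.02² = 0.0004 + 0.0036 + 0.0049 + 0.0004 + 0.1369 + 0.0256 + 0.0676 + 0.0004 + 0.0004 = 0.2402
Σp_2ᵢ² = 0.15² + 0.22² + 0.22² + 0.02² + 0.05² + 0.15² + 0.02² + 0.12² + 0.05² = 0.0225 + 0.0484 + 0.0484 + 0.0004 + 0.0025 + 0.0225 + 0.0004 + 0.0144 + 0.0025 = 0.1620
O = 0.0831 / √(0.2402 × 0.1620) = 0.0831 / 0.19726 = 0.4213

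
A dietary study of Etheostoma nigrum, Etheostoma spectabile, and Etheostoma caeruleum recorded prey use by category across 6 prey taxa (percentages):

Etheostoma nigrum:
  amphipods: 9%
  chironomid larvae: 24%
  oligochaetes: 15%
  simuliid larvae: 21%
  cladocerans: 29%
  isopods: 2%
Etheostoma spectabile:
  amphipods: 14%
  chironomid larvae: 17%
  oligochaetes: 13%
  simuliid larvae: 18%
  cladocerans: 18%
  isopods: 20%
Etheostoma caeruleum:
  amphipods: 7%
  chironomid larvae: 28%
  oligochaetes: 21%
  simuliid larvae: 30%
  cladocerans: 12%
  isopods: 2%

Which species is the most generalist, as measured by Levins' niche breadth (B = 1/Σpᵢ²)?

Etheostoma spectabile

Convert percentages to proportions (divide by 100).
Σp_nigrᵢ² = 0.09² + 0.24² + 0.15² + 0.21² + 0.29² + 0.02² = 0.0081 + 0.0576 + 0.0225 + 0.0441 + 0.0841 + 0.0004 = 0.2168
B_nigr = 1 / 0.2168 = 4.6125
Σp_specᵢ² = 0.14² + 0.17² + 0.13² + 0.18² + 0.18² + 0.20² = 0.0196 + 0.0289 + 0.0169 + 0.0324 + 0.0324 + 0.0400 = 0.1702
B_spec = 1 / 0.1702 = 5.8754
Σp_caerᵢ² = 0.07² + 0.28² + 0.21² + 0.30² + 0.12² + 0.02² = 0.0049 + 0.0784 + 0.0441 + 0.0900 + 0.0144 + 0.0004 = 0.2322
B_caer = 1 / 0.2322 = 4.3066
Highest B → broadest niche (most generalist): Etheostoma spectabile (B = 5.88).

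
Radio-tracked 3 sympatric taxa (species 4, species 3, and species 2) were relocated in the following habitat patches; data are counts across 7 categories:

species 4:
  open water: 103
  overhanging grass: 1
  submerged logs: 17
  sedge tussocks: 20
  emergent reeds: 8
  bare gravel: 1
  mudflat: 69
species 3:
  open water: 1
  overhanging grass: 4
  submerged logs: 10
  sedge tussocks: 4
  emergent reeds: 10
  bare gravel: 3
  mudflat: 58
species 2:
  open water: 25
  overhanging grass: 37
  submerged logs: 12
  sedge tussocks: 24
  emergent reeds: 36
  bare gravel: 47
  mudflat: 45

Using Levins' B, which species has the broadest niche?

Proportions for species 4 (n=219): 103/219=0.4703, 1/219=0.0046, 17/219=0.0776, 20/219=0.0913, 8/219=0.0365, 1/219=0.0046, 69/219=0.3151
Proportions for species 3 (n=90): 1/90=0.0111, 4/90=0.0444, 10/90=0.1111, 4/90=0.0444, 10/90=0.1111, 3/90=0.0333, 58/90=0.6444
Proportions for species 2 (n=226): 25/226=0.1106, 37/226=0.1637, 12/226=0.0531, 24/226=0.1062, 36/226=0.1593, 47/226=0.2080, 45/226=0.1991
Σp_4ᵢ² = 0.4703² + 0.0046² + 0.0776² + 0.0913² + 0.0365² + 0.0046² + 0.3151² = 0.221182 + 0.000021 + 0.006022 + 0.008336 + 0.001332 + 0.000021 + 0.099288 = 0.336202
B_4 = 1 / 0.336202 = 2.9744
Σp_3ᵢ² = 0.0111² + 0.0444² + 0.1111² + 0.0444² + 0.1111² + 0.0333² + 0.6444² = 0.000123 + 0.001971 + 0.012343 + 0.001971 + 0.012343 + 0.001109 + 0.415251 = 0.445111
B_3 = 1 / 0.445111 = 2.2466
Σp_2ᵢ² = 0.1106² + 0.1637² + 0.0531² + 0.1062² + 0.1593² + 0.2080² + 0.1991² = 0.012232 + 0.026798 + 0.002820 + 0.011278 + 0.025376 + 0.043264 + 0.039641 = 0.161409
B_2 = 1 / 0.161409 = 6.1954
Highest B → broadest niche (most generalist): species 2 (B = 6.20).

species 2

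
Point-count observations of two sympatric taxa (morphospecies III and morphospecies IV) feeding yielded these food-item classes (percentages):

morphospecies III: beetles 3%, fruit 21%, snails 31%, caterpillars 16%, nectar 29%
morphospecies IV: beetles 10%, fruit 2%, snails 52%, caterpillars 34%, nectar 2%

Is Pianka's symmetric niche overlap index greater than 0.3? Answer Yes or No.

Convert percentages to proportions (divide by 100).
Σ p₁ᵢp₂ᵢ = 0.0030 + 0.0042 + 0.1612 + 0.0544 + 0.0058 = 0.2286
Σp_1ᵢ² = 0.03² + 0.21² + 0.31² + 0.16² + 0.29² = 0.0009 + 0.0441 + 0.0961 + 0.0256 + 0.0841 = 0.2508
Σp_2ᵢ² = 0.10² + 0.02² + 0.52² + 0.34² + 0.02² = 0.0100 + 0.0004 + 0.2704 + 0.1156 + 0.0004 = 0.3968
O = 0.2286 / √(0.2508 × 0.3968) = 0.2286 / 0.31546 = 0.7247
O = 0.7247 > 0.3 → Yes.

Yes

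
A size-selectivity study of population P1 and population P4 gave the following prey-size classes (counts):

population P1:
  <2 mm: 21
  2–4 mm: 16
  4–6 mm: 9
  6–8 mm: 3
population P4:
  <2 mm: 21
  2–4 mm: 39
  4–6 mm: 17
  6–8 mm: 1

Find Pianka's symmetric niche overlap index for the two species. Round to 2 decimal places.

0.92

Proportions for population P1 (n=49): 21/49=0.4286, 16/49=0.3265, 9/49=0.1837, 3/49=0.0612
Proportions for population P4 (n=78): 21/78=0.2692, 39/78=0.5000, 17/78=0.2179, 1/78=0.0128
Σ p₁ᵢp₂ᵢ = 0.115379 + 0.163250 + 0.040028 + 0.000783 = 0.319440
Σp_1ᵢ² = 0.4286² + 0.3265² + 0.1837² + 0.0612² = 0.183698 + 0.106602 + 0.033746 + 0.003745 = 0.327791
Σp_2ᵢ² = 0.2692² + 0.5000² + 0.2179² + 0.0128² = 0.072469 + 0.250000 + 0.047480 + 0.000164 = 0.370113
O = 0.319440 / √(0.327791 × 0.370113) = 0.319440 / 0.3483098 = 0.9171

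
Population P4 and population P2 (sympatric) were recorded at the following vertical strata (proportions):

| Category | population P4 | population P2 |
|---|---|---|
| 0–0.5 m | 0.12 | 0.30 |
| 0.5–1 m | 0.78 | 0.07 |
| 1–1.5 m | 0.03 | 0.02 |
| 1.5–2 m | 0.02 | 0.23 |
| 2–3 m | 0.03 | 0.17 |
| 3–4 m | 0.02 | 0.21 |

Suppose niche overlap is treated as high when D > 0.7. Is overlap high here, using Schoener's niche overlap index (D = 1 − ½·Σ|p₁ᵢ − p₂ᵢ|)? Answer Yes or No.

Σ|p₁ᵢ − p₂ᵢ| = 0.18 + 0.71 + 0.01 + 0.21 + 0.14 + 0.19 = 1.44
D = 1 − ½ × 1.44 = 1 − 0.720 = 0.2800
D = 0.2800 < 0.7 → No.

No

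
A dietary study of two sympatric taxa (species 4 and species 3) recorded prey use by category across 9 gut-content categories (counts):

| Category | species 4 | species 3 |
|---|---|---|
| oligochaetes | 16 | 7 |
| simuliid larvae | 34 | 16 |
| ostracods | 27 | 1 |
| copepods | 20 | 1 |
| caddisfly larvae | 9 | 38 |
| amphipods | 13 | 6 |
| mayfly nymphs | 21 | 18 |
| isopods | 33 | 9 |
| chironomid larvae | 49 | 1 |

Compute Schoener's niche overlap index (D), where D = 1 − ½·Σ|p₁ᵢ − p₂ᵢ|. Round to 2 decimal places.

Proportions for species 4 (n=222): 16/222=0.0721, 34/222=0.1532, 27/222=0.1216, 20/222=0.0901, 9/222=0.0405, 13/222=0.0586, 21/222=0.0946, 33/222=0.1486, 49/222=0.2207
Proportions for species 3 (n=97): 7/97=0.0722, 16/97=0.1649, 1/97=0.0103, 1/97=0.0103, 38/97=0.3918, 6/97=0.0619, 18/97=0.1856, 9/97=0.0928, 1/97=0.0103
Σ|p₁ᵢ − p₂ᵢ| = 0.0001 + 0.0117 + 0.1113 + 0.0798 + 0.3513 + 0.0033 + 0.0910 + 0.0558 + 0.2104 = 0.9147
D = 1 − ½ × 0.9147 = 1 − 0.45735 = 0.54265

0.54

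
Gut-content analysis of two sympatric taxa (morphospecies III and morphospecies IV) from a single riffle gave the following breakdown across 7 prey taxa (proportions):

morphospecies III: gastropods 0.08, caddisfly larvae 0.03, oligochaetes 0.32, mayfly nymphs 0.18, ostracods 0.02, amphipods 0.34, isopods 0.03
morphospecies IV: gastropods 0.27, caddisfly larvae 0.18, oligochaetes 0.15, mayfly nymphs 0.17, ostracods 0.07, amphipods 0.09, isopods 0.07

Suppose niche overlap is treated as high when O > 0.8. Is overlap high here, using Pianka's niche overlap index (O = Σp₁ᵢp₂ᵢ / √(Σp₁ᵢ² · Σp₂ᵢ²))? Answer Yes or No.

Σ p₁ᵢp₂ᵢ = 0.0216 + 0.0054 + 0.0480 + 0.0306 + 0.0014 + 0.0306 + 0.0021 = 0.1397
Σp_1ᵢ² = 0.08² + 0.03² + 0.32² + 0.18² + 0.02² + 0.34² + 0.03² = 0.0064 + 0.0009 + 0.1024 + 0.0324 + 0.0004 + 0.1156 + 0.0009 = 0.2590
Σp_2ᵢ² = 0.27² + 0.18² + 0.15² + 0.17² + 0.07² + 0.09² + 0.07² = 0.0729 + 0.0324 + 0.0225 + 0.0289 + 0.0049 + 0.0081 + 0.0049 = 0.1746
O = 0.1397 / √(0.2590 × 0.1746) = 0.1397 / 0.21265 = 0.6569
O = 0.6569 < 0.8 → No.

No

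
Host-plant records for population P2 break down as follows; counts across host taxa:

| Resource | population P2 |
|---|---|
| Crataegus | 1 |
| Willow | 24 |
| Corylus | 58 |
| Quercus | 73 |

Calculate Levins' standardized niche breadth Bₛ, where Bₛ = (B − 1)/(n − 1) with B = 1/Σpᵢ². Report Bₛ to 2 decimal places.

0.54

Proportions for population P2 (n=156): 1/156=0.0064, 24/156=0.1538, 58/156=0.3718, 73/156=0.4679
Σpᵢ² = 0.0064² + 0.1538² + 0.3718² + 0.4679² = 0.000041 + 0.023654 + 0.138235 + 0.218930 = 0.380860
B = 1 / 0.380860 = 2.6256
Bₛ = (B − 1)/(n − 1) = (2.6256 − 1)/(4 − 1) = 1.6256/3 = 0.5419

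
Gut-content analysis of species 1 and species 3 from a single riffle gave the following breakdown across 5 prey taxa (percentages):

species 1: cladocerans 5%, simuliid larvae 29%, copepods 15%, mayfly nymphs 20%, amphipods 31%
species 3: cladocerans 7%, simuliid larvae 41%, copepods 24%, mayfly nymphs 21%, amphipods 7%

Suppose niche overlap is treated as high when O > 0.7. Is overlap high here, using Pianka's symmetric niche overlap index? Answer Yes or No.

Convert percentages to proportions (divide by 100).
Σ p₁ᵢp₂ᵢ = 0.0035 + 0.1189 + 0.0360 + 0.0420 + 0.0217 = 0.2221
Σp_1ᵢ² = 0.05² + 0.29² + 0.15² + 0.20² + 0.31² = 0.0025 + 0.0841 + 0.0225 + 0.0400 + 0.0961 = 0.2452
Σp_2ᵢ² = 0.07² + 0.41² + 0.24² + 0.21² + 0.07² = 0.0049 + 0.1681 + 0.0576 + 0.0441 + 0.0049 = 0.2796
O = 0.2221 / √(0.2452 × 0.2796) = 0.2221 / 0.26184 = 0.8482
O = 0.8482 > 0.7 → Yes.

Yes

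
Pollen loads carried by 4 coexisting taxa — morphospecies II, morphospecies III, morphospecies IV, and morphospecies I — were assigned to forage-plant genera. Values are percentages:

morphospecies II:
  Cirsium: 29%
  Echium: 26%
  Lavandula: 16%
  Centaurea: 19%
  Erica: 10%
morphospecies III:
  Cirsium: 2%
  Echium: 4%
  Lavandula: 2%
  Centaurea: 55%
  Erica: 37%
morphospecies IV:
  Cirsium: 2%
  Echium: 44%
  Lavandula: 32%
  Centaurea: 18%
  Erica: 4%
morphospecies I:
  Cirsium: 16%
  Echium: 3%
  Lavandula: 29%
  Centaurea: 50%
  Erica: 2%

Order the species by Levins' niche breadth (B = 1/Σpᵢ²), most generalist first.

Convert percentages to proportions (divide by 100).
Σp_IIᵢ² = 0.29² + 0.26² + 0.16² + 0.19² + 0.10² = 0.0841 + 0.0676 + 0.0256 + 0.0361 + 0.0100 = 0.2234
B_II = 1 / 0.2234 = 4.4763
Σp_IIIᵢ² = 0.02² + 0.04² + 0.02² + 0.55² + 0.37² = 0.0004 + 0.0016 + 0.0004 + 0.3025 + 0.1369 = 0.4418
B_III = 1 / 0.4418 = 2.2635
Σp_IVᵢ² = 0.02² + 0.44² + 0.32² + 0.18² + 0.04² = 0.0004 + 0.1936 + 0.1024 + 0.0324 + 0.0016 = 0.3304
B_IV = 1 / 0.3304 = 3.0266
Σp_Iᵢ² = 0.16² + 0.03² + 0.29² + 0.50² + 0.02² = 0.0256 + 0.0009 + 0.0841 + 0.2500 + 0.0004 = 0.3610
B_I = 1 / 0.3610 = 2.7701
Ranking by B (broadest → narrowest): morphospecies II (4.48) > morphospecies IV (3.03) > morphospecies I (2.77) > morphospecies III (2.26)

morphospecies II > morphospecies IV > morphospecies I > morphospecies III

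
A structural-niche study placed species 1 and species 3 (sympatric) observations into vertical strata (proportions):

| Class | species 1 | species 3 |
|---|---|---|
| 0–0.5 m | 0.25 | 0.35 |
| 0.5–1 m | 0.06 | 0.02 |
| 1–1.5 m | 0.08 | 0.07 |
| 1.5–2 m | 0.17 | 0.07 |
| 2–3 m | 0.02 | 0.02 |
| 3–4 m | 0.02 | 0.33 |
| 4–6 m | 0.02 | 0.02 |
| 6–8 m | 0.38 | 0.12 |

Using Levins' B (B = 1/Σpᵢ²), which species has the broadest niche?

species 1

Σp_1ᵢ² = 0.25² + 0.06² + 0.08² + 0.17² + 0.02² + 0.02² + 0.02² + 0.38² = 0.0625 + 0.0036 + 0.0064 + 0.0289 + 0.0004 + 0.0004 + 0.0004 + 0.1444 = 0.2470
B_1 = 1 / 0.2470 = 4.0486
Σp_3ᵢ² = 0.35² + 0.02² + 0.07² + 0.07² + 0.02² + 0.33² + 0.02² + 0.12² = 0.1225 + 0.0004 + 0.0049 + 0.0049 + 0.0004 + 0.1089 + 0.0004 + 0.0144 = 0.2568
B_3 = 1 / 0.2568 = 3.8941
Highest B → broadest niche (most generalist): species 1 (B = 4.05).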